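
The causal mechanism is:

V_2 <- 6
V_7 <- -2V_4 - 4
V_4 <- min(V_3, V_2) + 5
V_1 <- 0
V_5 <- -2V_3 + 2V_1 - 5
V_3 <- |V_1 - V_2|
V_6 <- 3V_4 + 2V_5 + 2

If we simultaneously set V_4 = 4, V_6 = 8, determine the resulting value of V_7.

Setting V_4 = 4, V_6 = 8 by intervention discards those variables' equations.
V_7 = -2V_4 - 4  [with V_4=4]  = -12

-12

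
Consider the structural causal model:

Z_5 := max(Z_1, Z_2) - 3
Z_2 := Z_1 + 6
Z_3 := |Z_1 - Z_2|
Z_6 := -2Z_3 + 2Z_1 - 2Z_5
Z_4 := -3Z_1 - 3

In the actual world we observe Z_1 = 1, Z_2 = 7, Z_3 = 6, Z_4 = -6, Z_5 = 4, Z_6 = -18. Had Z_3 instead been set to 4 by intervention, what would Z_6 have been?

-14

The intervention breaks the incoming arrows to Z_3: Z_3 := |Z_1 - Z_2| no longer applies, and Z_3 = 4.
Z_2 = Z_1 + 6  [with Z_1=1]  = 7
Z_5 = max(Z_1, Z_2) - 3  [with Z_1=1, Z_2=7]  = 4
Z_6 = -2Z_3 + 2Z_1 - 2Z_5  [with Z_3=4, Z_1=1, Z_5=4]  = -14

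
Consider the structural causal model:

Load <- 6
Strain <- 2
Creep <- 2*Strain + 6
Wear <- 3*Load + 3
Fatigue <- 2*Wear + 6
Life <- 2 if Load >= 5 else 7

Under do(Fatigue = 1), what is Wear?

The intervention breaks the incoming arrows to Fatigue: Fatigue <- 2*Wear + 6 no longer applies, and Fatigue = 1.
Since Wear is not a descendant of the intervened variable, it is unaffected.
Wear = 3*Load + 3  [with Load=6]  = 21

21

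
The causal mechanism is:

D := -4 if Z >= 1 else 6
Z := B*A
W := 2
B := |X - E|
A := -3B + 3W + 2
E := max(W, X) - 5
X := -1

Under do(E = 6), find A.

do(E=6) replaces the equation E := max(W, X) - 5 with the constant E = 6.
B = |X - E|  [with X=-1, E=6]  = 7
A = -3B + 3W + 2  [with B=7, W=2]  = -13

-13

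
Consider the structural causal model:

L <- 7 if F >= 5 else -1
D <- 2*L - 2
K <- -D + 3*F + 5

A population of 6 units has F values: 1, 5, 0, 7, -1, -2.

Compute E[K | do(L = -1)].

14

Every unit gets L=-1 under the intervention. K values become 12, 24, 9, 30, 6, 3; E[K|do(L=-1)] = 14.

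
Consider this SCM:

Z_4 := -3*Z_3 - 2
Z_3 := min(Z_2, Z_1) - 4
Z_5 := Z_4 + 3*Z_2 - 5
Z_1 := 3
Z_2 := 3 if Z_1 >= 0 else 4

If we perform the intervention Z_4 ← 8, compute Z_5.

Intervening sets Z_4 = 8 and removes its equation (Z_4 := -3*Z_3 - 2).
Z_2 = 3 if Z_1 >= 0 else 4  [with Z_1=3]  = 3
Z_5 = Z_4 + 3*Z_2 - 5  [with Z_4=8, Z_2=3]  = 12

12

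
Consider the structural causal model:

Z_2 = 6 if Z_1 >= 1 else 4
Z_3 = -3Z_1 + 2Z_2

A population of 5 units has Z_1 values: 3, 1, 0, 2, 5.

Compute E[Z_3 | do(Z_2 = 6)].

5.4

do(Z_2=6) breaks Z_2's dependence on Z_1. With Z_2=6 fixed, Z_3 across the units is 3, 9, 12, 6, -3, mean 5.4.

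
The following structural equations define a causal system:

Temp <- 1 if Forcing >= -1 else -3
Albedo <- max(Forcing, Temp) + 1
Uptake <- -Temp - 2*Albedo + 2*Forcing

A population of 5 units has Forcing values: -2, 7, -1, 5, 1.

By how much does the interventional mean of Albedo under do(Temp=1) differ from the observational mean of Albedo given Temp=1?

-0.5

Every unit gets Temp=1 under the intervention. Albedo values become 2, 8, 2, 6, 2; E[Albedo|do(Temp=1)] = 4.
Observing Temp=1 restricts to units where Temp's equation naturally yields 1: Forcing ∈ {7, -1, 5, 1}. In that subpopulation Albedo = 8, 2, 6, 2, mean 4.5.
Difference = 4 − 4.5 = -0.5.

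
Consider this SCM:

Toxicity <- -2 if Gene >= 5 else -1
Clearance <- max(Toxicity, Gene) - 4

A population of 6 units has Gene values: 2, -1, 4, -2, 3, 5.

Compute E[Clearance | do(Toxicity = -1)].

Under do(Toxicity=-1), Toxicity's equation is replaced by Toxicity=-1 for every unit. Per-unit Clearance: -2, -5, 0, -5, -1, 1. Mean = -2.

-2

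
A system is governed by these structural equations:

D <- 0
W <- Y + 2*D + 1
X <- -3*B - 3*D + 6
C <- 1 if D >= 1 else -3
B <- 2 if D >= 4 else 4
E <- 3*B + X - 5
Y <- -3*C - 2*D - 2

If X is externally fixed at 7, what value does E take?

14

Intervening sets X = 7 and removes its equation (X <- -3*B - 3*D + 6).
B = 2 if D >= 4 else 4  [with D=0]  = 4
E = 3*B + X - 5  [with B=4, X=7]  = 14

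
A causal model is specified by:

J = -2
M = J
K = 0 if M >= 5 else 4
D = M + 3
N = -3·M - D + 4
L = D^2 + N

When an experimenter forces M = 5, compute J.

Under do(M=5), the mechanism M = J is discarded; M is fixed at 5.
J is not downstream of the intervention, so its value is determined by the original equations.

-2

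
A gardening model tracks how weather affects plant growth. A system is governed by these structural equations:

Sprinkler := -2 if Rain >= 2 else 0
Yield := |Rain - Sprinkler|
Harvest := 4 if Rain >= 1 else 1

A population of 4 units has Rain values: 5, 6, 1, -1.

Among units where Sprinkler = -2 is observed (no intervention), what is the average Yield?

7.5

E[Yield|Sprinkler=-2] averages over only the 2 units with Sprinkler=-2 (Rain = 5, 6): Yield = 7, 8, mean 7.5.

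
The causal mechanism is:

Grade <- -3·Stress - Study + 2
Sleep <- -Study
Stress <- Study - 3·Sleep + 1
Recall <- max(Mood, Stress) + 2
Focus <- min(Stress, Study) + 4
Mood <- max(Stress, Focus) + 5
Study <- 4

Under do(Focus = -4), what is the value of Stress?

17

Under do(Focus=-4), the mechanism Focus <- min(Stress, Study) + 4 is discarded; Focus is fixed at -4.
Since Stress is not a descendant of the intervened variable, it is unaffected.
Sleep = -Study  [with Study=4]  = -4
Stress = Study - 3·Sleep + 1  [with Study=4, Sleep=-4]  = 17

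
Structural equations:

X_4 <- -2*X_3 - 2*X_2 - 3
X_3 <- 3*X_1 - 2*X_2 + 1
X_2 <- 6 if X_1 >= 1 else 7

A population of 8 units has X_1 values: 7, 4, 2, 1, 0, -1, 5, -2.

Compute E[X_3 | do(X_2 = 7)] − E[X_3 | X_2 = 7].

9

Under do(X_2=7), X_2's equation is replaced by X_2=7 for every unit. Per-unit X_3: 8, -1, -7, -10, -13, -16, 2, -19. Mean = -7.
E[X_3|X_2=7] averages over only the 3 units with X_2=7 (X_1 = 0, -1, -2): X_3 = -13, -16, -19, mean -16.
Difference = -7 − (-16) = 9.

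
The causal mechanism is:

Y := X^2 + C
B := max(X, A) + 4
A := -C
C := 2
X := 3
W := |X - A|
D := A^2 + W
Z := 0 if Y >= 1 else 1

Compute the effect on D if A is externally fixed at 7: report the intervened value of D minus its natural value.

44

The intervention breaks the incoming arrows to A: A := -C no longer applies, and A = 7.
W = |X - A|  [with X=3, A=7]  = 4
D = A^2 + W  [with A=7, W=4]  = 53
Without intervention: A = -C  [with C=2]  = -2; W = |X - A|  [with X=3, A=-2]  = 5; D = A^2 + W  [with A=-2, W=5]  = 9.
Change = 53 − 9 = 44.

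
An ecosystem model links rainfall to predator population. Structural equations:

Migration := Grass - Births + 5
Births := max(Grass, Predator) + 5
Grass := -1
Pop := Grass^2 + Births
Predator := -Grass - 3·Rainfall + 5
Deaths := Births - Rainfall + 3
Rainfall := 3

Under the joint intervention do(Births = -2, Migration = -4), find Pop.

-1

Setting Births = -2, Migration = -4 by intervention discards those variables' equations.
Pop = Grass^2 + Births  [with Grass=-1, Births=-2]  = -1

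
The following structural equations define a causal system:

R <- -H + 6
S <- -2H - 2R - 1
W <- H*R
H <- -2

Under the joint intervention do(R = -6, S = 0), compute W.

12

The joint intervention fixes R = -6, S = 0, removing each variable's own equation.
W = H*R  [with H=-2, R=-6]  = 12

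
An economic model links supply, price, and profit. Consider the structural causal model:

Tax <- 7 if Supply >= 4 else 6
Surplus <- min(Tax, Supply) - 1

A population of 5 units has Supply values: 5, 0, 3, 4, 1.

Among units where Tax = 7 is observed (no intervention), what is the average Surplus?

3.5

Conditioning on Tax=7 selects the 2 unit(s) with Supply ∈ {5, 4}. Their Surplus values: 4, 3. Mean = 3.5.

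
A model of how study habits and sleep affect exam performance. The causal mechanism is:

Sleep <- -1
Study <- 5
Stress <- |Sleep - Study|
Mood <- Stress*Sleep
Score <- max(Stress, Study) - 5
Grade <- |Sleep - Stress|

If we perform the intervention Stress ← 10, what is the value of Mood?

-10

do(Stress=10) replaces the equation Stress <- |Sleep - Study| with the constant Stress = 10.
Mood = Stress*Sleep  [with Stress=10, Sleep=-1]  = -10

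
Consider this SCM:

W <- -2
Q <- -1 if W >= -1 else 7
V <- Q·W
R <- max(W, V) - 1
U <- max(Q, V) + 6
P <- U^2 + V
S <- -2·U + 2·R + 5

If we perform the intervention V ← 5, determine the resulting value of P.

The intervention breaks the incoming arrows to V: V <- Q·W no longer applies, and V = 5.
Q = -1 if W >= -1 else 7  [with W=-2]  = 7
U = max(Q, V) + 6  [with Q=7, V=5]  = 13
P = U^2 + V  [with U=13, V=5]  = 174

174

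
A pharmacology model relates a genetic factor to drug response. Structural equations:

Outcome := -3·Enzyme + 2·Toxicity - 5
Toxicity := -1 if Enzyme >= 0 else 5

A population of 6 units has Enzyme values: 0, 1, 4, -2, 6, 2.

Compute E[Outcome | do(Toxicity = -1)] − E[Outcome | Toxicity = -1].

The intervention sets Toxicity=-1 in all 6 units regardless of Enzyme. Recomputing Outcome per unit gives -7, -10, -19, -1, -25, -13; average -12.5.
Observing Toxicity=-1 restricts to units where Toxicity's equation naturally yields -1: Enzyme ∈ {0, 1, 4, 6, 2}. In that subpopulation Outcome = -7, -10, -19, -25, -13, mean -14.8.
Difference = -12.5 − (-14.8) = 2.3.

2.3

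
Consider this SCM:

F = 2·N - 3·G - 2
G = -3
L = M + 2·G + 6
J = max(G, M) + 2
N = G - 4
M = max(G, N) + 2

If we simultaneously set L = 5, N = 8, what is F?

23

The joint intervention fixes L = 5, N = 8, removing each variable's own equation.
F = 2·N - 3·G - 2  [with N=8, G=-3]  = 23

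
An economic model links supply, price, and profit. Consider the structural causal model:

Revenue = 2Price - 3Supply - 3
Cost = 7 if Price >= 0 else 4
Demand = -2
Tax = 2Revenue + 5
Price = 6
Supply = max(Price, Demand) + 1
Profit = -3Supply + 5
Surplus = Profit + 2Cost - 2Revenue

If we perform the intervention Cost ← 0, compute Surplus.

8

do(Cost=0) replaces the equation Cost = 7 if Price >= 0 else 4 with the constant Cost = 0.
Supply = max(Price, Demand) + 1  [with Price=6, Demand=-2]  = 7
Revenue = 2Price - 3Supply - 3  [with Price=6, Supply=7]  = -12
Profit = -3Supply + 5  [with Supply=7]  = -16
Surplus = Profit + 2Cost - 2Revenue  [with Profit=-16, Cost=0, Revenue=-12]  = 8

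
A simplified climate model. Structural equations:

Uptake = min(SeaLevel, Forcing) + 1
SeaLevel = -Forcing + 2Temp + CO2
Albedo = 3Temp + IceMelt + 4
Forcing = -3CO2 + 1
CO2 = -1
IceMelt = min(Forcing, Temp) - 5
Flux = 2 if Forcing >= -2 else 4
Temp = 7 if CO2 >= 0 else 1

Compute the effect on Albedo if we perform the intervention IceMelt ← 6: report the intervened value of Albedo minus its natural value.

10

Intervening sets IceMelt = 6 and removes its equation (IceMelt = min(Forcing, Temp) - 5).
Temp = 7 if CO2 >= 0 else 1  [with CO2=-1]  = 1
Albedo = 3Temp + IceMelt + 4  [with Temp=1, IceMelt=6]  = 13
Without intervention: Forcing = -3CO2 + 1  [with CO2=-1]  = 4; Temp = 7 if CO2 >= 0 else 1  [with CO2=-1]  = 1; IceMelt = min(Forcing, Temp) - 5  [with Forcing=4, Temp=1]  = -4; Albedo = 3Temp + IceMelt + 4  [with Temp=1, IceMelt=-4]  = 3.
Change = 13 − 3 = 10.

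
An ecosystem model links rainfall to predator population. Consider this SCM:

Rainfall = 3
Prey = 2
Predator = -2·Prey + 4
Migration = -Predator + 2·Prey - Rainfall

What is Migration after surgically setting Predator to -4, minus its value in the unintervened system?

The intervention breaks the incoming arrows to Predator: Predator = -2·Prey + 4 no longer applies, and Predator = -4.
Migration = -Predator + 2·Prey - Rainfall  [with Predator=-4, Prey=2, Rainfall=3]  = 5
Without intervention: Predator = -2·Prey + 4  [with Prey=2]  = 0; Migration = -Predator + 2·Prey - Rainfall  [with Predator=0, Prey=2, Rainfall=3]  = 1.
Change = 5 − 1 = 4.

4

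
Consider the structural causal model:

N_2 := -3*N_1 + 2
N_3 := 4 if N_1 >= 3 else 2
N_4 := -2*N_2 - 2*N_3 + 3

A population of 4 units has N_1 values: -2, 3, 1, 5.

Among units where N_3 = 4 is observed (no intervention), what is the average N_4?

E[N_4|N_3=4] averages over only the 2 units with N_3=4 (N_1 = 3, 5): N_4 = 9, 21, mean 15.

15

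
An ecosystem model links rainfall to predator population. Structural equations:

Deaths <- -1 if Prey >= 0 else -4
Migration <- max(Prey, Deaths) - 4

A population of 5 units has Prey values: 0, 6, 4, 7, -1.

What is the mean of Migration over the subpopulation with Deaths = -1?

Conditioning on Deaths=-1 selects the 4 unit(s) with Prey ∈ {0, 6, 4, 7}. Their Migration values: -4, 2, 0, 3. Mean = 0.25.

0.25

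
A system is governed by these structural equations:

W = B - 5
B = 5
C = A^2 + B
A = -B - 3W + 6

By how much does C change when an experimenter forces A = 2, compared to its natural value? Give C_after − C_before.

The intervention breaks the incoming arrows to A: A = -B - 3W + 6 no longer applies, and A = 2.
C = A^2 + B  [with A=2, B=5]  = 9
Without intervention: W = B - 5  [with B=5]  = 0; A = -B - 3W + 6  [with B=5, W=0]  = 1; C = A^2 + B  [with A=1, B=5]  = 6.
Change = 9 − 6 = 3.

3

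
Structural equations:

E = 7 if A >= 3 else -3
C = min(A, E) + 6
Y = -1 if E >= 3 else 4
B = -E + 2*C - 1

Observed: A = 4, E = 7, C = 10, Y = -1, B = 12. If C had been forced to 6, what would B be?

do(C=6) replaces the equation C = min(A, E) + 6 with the constant C = 6.
E = 7 if A >= 3 else -3  [with A=4]  = 7
B = -E + 2*C - 1  [with E=7, C=6]  = 4

4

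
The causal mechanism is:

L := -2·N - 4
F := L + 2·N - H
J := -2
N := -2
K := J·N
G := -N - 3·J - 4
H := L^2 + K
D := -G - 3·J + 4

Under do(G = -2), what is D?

12

The intervention breaks the incoming arrows to G: G := -N - 3·J - 4 no longer applies, and G = -2.
D = -G - 3·J + 4  [with G=-2, J=-2]  = 12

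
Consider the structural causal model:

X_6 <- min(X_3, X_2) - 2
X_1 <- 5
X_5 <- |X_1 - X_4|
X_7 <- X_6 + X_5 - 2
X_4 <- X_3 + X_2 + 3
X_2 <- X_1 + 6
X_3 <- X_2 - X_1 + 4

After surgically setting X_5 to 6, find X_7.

12

Under do(X_5=6), the mechanism X_5 <- |X_1 - X_4| is discarded; X_5 is fixed at 6.
X_2 = X_1 + 6  [with X_1=5]  = 11
X_3 = X_2 - X_1 + 4  [with X_2=11, X_1=5]  = 10
X_6 = min(X_3, X_2) - 2  [with X_3=10, X_2=11]  = 8
X_7 = X_6 + X_5 - 2  [with X_6=8, X_5=6]  = 12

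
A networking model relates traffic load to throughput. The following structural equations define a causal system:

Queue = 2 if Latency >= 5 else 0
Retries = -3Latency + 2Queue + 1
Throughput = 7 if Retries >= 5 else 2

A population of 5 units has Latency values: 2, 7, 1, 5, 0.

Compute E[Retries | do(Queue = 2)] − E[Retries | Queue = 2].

9

Under do(Queue=2), Queue's equation is replaced by Queue=2 for every unit. Per-unit Retries: -1, -16, 2, -10, 5. Mean = -4.
Conditioning on Queue=2 selects the 2 unit(s) with Latency ∈ {7, 5}. Their Retries values: -16, -10. Mean = -13.
Difference = -4 − (-13) = 9.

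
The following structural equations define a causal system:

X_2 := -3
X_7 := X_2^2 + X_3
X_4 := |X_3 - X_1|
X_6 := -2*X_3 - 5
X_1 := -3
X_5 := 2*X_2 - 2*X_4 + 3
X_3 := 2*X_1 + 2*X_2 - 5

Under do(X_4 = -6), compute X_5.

Intervening sets X_4 = -6 and removes its equation (X_4 := |X_3 - X_1|).
X_5 = 2*X_2 - 2*X_4 + 3  [with X_2=-3, X_4=-6]  = 9

9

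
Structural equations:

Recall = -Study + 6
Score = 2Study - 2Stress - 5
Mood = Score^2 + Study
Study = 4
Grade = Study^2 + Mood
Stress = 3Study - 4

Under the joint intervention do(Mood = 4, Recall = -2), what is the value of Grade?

The joint intervention fixes Mood = 4, Recall = -2, removing each variable's own equation.
Grade = Study^2 + Mood  [with Study=4, Mood=4]  = 20

20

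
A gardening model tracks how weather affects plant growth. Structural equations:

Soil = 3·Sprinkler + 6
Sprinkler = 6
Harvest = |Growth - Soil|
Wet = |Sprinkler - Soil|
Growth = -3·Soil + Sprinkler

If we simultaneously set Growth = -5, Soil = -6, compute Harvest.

The joint intervention fixes Growth = -5, Soil = -6, removing each variable's own equation.
Harvest = |Growth - Soil|  [with Growth=-5, Soil=-6]  = 1

1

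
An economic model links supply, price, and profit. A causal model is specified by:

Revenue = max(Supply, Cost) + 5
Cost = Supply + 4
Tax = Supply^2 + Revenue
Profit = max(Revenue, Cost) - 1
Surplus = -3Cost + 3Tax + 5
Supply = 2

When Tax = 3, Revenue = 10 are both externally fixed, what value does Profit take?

9

The joint intervention fixes Tax = 3, Revenue = 10, removing each variable's own equation.
Cost = Supply + 4  [with Supply=2]  = 6
Profit = max(Revenue, Cost) - 1  [with Revenue=10, Cost=6]  = 9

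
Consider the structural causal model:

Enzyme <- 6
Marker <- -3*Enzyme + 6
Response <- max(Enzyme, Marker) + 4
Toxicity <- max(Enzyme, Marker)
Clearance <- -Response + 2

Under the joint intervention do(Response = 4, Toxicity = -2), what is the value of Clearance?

-2

Setting Response = 4, Toxicity = -2 by intervention discards those variables' equations.
Clearance = -Response + 2  [with Response=4]  = -2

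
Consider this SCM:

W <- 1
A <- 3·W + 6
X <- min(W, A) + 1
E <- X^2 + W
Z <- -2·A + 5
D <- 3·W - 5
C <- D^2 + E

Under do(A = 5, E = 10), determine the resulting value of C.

14

Setting A = 5, E = 10 by intervention discards those variables' equations.
D = 3·W - 5  [with W=1]  = -2
C = D^2 + E  [with D=-2, E=10]  = 14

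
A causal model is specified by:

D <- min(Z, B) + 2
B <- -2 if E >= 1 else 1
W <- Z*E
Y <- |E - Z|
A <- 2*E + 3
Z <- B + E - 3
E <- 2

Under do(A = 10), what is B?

-2

The intervention breaks the incoming arrows to A: A <- 2*E + 3 no longer applies, and A = 10.
Since B is not a descendant of the intervened variable, it is unaffected.
B = -2 if E >= 1 else 1  [with E=2]  = -2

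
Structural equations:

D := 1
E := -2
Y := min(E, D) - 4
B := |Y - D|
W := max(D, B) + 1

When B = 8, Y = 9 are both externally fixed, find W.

9

The joint intervention fixes B = 8, Y = 9, removing each variable's own equation.
W = max(D, B) + 1  [with D=1, B=8]  = 9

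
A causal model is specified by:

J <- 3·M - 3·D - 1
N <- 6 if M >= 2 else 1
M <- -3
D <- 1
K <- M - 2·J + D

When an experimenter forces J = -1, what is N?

do(J=-1) replaces the equation J <- 3·M - 3·D - 1 with the constant J = -1.
N is not downstream of the intervention, so its value is determined by the original equations.
N = 6 if M >= 2 else 1  [with M=-3]  = 1

1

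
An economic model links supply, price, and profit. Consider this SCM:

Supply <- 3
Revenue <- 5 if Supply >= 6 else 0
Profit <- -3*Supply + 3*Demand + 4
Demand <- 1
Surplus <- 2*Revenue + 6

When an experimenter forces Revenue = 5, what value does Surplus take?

do(Revenue=5) replaces the equation Revenue <- 5 if Supply >= 6 else 0 with the constant Revenue = 5.
Surplus = 2*Revenue + 6  [with Revenue=5]  = 16

16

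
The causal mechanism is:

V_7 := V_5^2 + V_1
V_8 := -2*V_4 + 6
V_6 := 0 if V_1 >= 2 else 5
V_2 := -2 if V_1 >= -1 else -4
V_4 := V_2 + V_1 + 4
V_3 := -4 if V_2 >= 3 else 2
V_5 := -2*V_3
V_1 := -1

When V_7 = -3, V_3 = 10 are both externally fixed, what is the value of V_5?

Under do(V_7 = -3, V_3 = 10), each intervened variable's structural equation is replaced by its fixed value.
V_5 = -2*V_3  [with V_3=10]  = -20

-20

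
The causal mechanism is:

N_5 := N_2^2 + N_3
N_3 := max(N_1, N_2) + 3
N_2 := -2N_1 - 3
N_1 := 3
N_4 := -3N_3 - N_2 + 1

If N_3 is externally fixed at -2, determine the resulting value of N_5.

do(N_3=-2) replaces the equation N_3 := max(N_1, N_2) + 3 with the constant N_3 = -2.
N_2 = -2N_1 - 3  [with N_1=3]  = -9
N_5 = N_2^2 + N_3  [with N_2=-9, N_3=-2]  = 79

79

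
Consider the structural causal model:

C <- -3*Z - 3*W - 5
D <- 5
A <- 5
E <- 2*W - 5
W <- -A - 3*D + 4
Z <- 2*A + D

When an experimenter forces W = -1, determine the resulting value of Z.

15

Under do(W=-1), the mechanism W <- -A - 3*D + 4 is discarded; W is fixed at -1.
Since Z is not a descendant of the intervened variable, it is unaffected.
Z = 2*A + D  [with A=5, D=5]  = 15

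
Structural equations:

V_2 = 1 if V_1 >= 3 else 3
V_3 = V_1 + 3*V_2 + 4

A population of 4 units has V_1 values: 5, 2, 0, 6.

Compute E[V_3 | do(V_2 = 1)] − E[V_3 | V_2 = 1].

-2.25

The intervention sets V_2=1 in all 4 units regardless of V_1. Recomputing V_3 per unit gives 12, 9, 7, 13; average 10.25.
E[V_3|V_2=1] averages over only the 2 units with V_2=1 (V_1 = 5, 6): V_3 = 12, 13, mean 12.5.
Difference = 10.25 − 12.5 = -2.25.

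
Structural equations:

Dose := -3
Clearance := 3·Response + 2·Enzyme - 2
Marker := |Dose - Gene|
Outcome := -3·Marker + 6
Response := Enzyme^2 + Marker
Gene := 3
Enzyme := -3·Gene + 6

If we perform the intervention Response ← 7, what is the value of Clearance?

The intervention breaks the incoming arrows to Response: Response := Enzyme^2 + Marker no longer applies, and Response = 7.
Enzyme = -3·Gene + 6  [with Gene=3]  = -3
Clearance = 3·Response + 2·Enzyme - 2  [with Response=7, Enzyme=-3]  = 13

13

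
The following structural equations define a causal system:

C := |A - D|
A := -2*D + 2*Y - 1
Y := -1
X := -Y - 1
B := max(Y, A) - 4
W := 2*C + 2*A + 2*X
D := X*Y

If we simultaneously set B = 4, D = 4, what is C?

15

The joint intervention fixes B = 4, D = 4, removing each variable's own equation.
A = -2*D + 2*Y - 1  [with D=4, Y=-1]  = -11
C = |A - D|  [with A=-11, D=4]  = 15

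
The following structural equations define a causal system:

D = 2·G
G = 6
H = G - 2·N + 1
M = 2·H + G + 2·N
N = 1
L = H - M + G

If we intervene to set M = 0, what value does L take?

Intervening sets M = 0 and removes its equation (M = 2·H + G + 2·N).
H = G - 2·N + 1  [with G=6, N=1]  = 5
L = H - M + G  [with H=5, M=0, G=6]  = 11

11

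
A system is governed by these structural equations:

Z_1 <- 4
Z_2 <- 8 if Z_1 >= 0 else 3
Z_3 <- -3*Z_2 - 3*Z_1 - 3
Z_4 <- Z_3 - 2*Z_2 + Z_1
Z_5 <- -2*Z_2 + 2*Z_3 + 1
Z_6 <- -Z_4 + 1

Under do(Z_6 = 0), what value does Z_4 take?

-51

do(Z_6=0) replaces the equation Z_6 <- -Z_4 + 1 with the constant Z_6 = 0.
No directed path runs from Z_6 to Z_4, so Z_4 keeps its natural value.
Z_2 = 8 if Z_1 >= 0 else 3  [with Z_1=4]  = 8
Z_3 = -3*Z_2 - 3*Z_1 - 3  [with Z_2=8, Z_1=4]  = -39
Z_4 = Z_3 - 2*Z_2 + Z_1  [with Z_3=-39, Z_2=8, Z_1=4]  = -51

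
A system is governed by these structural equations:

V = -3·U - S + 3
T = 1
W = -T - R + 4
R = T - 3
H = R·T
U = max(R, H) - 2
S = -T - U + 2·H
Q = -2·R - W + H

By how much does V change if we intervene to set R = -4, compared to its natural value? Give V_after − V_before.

do(R=-4) replaces the equation R = T - 3 with the constant R = -4.
H = R·T  [with R=-4, T=1]  = -4
U = max(R, H) - 2  [with R=-4, H=-4]  = -6
S = -T - U + 2·H  [with T=1, U=-6, H=-4]  = -3
V = -3·U - S + 3  [with U=-6, S=-3]  = 24
Without intervention: R = T - 3  [with T=1]  = -2; H = R·T  [with R=-2, T=1]  = -2; U = max(R, H) - 2  [with R=-2, H=-2]  = -4; S = -T - U + 2·H  [with T=1, U=-4, H=-2]  = -1; V = -3·U - S + 3  [with U=-4, S=-1]  = 16.
Change = 24 − 16 = 8.

8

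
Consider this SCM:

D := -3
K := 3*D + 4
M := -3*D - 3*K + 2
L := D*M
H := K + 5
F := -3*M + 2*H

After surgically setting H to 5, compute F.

-68

The intervention breaks the incoming arrows to H: H := K + 5 no longer applies, and H = 5.
K = 3*D + 4  [with D=-3]  = -5
M = -3*D - 3*K + 2  [with D=-3, K=-5]  = 26
F = -3*M + 2*H  [with M=26, H=5]  = -68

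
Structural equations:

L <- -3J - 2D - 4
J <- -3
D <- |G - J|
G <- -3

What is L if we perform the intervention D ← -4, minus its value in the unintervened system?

The intervention breaks the incoming arrows to D: D <- |G - J| no longer applies, and D = -4.
L = -3J - 2D - 4  [with J=-3, D=-4]  = 13
Without intervention: D = |G - J|  [with G=-3, J=-3]  = 0; L = -3J - 2D - 4  [with J=-3, D=0]  = 5.
Change = 13 − 5 = 8.

8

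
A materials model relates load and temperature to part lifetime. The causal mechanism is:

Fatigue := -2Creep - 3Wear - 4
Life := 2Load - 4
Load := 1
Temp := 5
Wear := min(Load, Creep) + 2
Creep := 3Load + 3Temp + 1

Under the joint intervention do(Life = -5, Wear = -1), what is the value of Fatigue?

Setting Life = -5, Wear = -1 by intervention discards those variables' equations.
Creep = 3Load + 3Temp + 1  [with Load=1, Temp=5]  = 19
Fatigue = -2Creep - 3Wear - 4  [with Creep=19, Wear=-1]  = -39

-39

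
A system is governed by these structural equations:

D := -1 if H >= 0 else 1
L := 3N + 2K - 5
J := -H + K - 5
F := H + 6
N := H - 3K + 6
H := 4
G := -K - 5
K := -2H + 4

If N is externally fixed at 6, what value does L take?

5

The intervention breaks the incoming arrows to N: N := H - 3K + 6 no longer applies, and N = 6.
K = -2H + 4  [with H=4]  = -4
L = 3N + 2K - 5  [with N=6, K=-4]  = 5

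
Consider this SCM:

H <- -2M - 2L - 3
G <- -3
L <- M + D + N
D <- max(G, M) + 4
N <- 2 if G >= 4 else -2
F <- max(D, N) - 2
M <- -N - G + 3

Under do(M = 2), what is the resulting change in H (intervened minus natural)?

36

The intervention breaks the incoming arrows to M: M <- -N - G + 3 no longer applies, and M = 2.
N = 2 if G >= 4 else -2  [with G=-3]  = -2
D = max(G, M) + 4  [with G=-3, M=2]  = 6
L = M + D + N  [with M=2, D=6, N=-2]  = 6
H = -2M - 2L - 3  [with M=2, L=6]  = -19
Without intervention: N = 2 if G >= 4 else -2  [with G=-3]  = -2; M = -N - G + 3  [with N=-2, G=-3]  = 8; D = max(G, M) + 4  [with G=-3, M=8]  = 12; L = M + D + N  [with M=8, D=12, N=-2]  = 18; H = -2M - 2L - 3  [with M=8, L=18]  = -55.
Change = -19 − (-55) = 36.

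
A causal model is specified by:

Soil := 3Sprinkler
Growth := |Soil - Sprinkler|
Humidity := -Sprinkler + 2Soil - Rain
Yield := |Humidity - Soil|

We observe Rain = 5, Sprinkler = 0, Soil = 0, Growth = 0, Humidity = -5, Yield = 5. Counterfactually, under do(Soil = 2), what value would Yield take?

The intervention breaks the incoming arrows to Soil: Soil := 3Sprinkler no longer applies, and Soil = 2.
Humidity = -Sprinkler + 2Soil - Rain  [with Sprinkler=0, Soil=2, Rain=5]  = -1
Yield = |Humidity - Soil|  [with Humidity=-1, Soil=2]  = 3

3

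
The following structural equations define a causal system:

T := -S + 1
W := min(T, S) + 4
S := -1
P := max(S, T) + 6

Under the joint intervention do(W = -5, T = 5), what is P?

11

The joint intervention fixes W = -5, T = 5, removing each variable's own equation.
P = max(S, T) + 6  [with S=-1, T=5]  = 11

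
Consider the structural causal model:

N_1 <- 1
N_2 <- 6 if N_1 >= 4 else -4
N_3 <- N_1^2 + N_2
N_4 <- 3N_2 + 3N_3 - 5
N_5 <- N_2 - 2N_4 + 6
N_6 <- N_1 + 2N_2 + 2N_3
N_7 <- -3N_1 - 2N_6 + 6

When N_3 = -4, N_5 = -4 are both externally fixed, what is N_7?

Under do(N_3 = -4, N_5 = -4), each intervened variable's structural equation is replaced by its fixed value.
N_2 = 6 if N_1 >= 4 else -4  [with N_1=1]  = -4
N_6 = N_1 + 2N_2 + 2N_3  [with N_1=1, N_2=-4, N_3=-4]  = -15
N_7 = -3N_1 - 2N_6 + 6  [with N_1=1, N_6=-15]  = 33

33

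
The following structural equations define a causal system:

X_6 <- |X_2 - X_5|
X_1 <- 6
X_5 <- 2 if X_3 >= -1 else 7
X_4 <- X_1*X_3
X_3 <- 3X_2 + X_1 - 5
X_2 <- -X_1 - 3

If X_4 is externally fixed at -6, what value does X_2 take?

-9

The intervention breaks the incoming arrows to X_4: X_4 <- X_1*X_3 no longer applies, and X_4 = -6.
Since X_2 is not a descendant of the intervened variable, it is unaffected.
X_2 = -X_1 - 3  [with X_1=6]  = -9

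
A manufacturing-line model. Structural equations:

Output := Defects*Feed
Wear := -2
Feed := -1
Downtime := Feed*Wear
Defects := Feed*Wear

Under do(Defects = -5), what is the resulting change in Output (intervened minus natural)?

The intervention breaks the incoming arrows to Defects: Defects := Feed*Wear no longer applies, and Defects = -5.
Output = Defects*Feed  [with Defects=-5, Feed=-1]  = 5
Without intervention: Defects = Feed*Wear  [with Feed=-1, Wear=-2]  = 2; Output = Defects*Feed  [with Defects=2, Feed=-1]  = -2.
Change = 5 − (-2) = 7.

7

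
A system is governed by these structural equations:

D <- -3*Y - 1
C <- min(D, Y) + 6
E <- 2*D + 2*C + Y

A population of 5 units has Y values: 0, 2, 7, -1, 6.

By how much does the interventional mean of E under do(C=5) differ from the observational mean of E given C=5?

-16.5

Under do(C=5), C's equation is replaced by C=5 for every unit. Per-unit E: 8, -2, -27, 13, -22. Mean = -6.
Observing C=5 restricts to units where C's equation naturally yields 5: Y ∈ {0, -1}. In that subpopulation E = 8, 13, mean 10.5.
Difference = -6 − 10.5 = -16.5.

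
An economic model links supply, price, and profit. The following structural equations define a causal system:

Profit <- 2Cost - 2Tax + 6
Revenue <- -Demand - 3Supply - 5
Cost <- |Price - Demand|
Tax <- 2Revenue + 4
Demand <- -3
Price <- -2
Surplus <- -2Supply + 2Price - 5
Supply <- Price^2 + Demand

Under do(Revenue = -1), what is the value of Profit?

Under do(Revenue=-1), the mechanism Revenue <- -Demand - 3Supply - 5 is discarded; Revenue is fixed at -1.
Cost = |Price - Demand|  [with Price=-2, Demand=-3]  = 1
Tax = 2Revenue + 4  [with Revenue=-1]  = 2
Profit = 2Cost - 2Tax + 6  [with Cost=1, Tax=2]  = 4

4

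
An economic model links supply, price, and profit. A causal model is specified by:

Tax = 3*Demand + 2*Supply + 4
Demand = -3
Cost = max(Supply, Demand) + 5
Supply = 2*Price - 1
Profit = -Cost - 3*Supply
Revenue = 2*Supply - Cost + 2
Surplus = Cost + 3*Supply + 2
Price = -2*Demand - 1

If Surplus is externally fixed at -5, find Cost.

14

The intervention breaks the incoming arrows to Surplus: Surplus = Cost + 3*Supply + 2 no longer applies, and Surplus = -5.
Since Cost is not a descendant of the intervened variable, it is unaffected.
Price = -2*Demand - 1  [with Demand=-3]  = 5
Supply = 2*Price - 1  [with Price=5]  = 9
Cost = max(Supply, Demand) + 5  [with Supply=9, Demand=-3]  = 14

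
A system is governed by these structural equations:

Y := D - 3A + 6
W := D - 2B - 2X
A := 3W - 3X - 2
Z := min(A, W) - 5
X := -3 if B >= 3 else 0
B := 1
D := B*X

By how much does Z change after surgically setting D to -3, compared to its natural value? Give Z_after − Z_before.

The intervention breaks the incoming arrows to D: D := B*X no longer applies, and D = -3.
X = -3 if B >= 3 else 0  [with B=1]  = 0
W = D - 2B - 2X  [with D=-3, B=1, X=0]  = -5
A = 3W - 3X - 2  [with W=-5, X=0]  = -17
Z = min(A, W) - 5  [with A=-17, W=-5]  = -22
Without intervention: X = -3 if B >= 3 else 0  [with B=1]  = 0; D = B*X  [with B=1, X=0]  = 0; W = D - 2B - 2X  [with D=0, B=1, X=0]  = -2; A = 3W - 3X - 2  [with W=-2, X=0]  = -8; Z = min(A, W) - 5  [with A=-8, W=-2]  = -13.
Change = -22 − (-13) = -9.

-9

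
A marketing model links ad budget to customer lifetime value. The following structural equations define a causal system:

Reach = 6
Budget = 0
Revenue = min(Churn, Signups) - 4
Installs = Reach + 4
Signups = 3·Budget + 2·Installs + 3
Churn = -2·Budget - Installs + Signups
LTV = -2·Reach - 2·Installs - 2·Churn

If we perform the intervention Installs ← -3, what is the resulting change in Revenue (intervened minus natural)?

-16

The intervention breaks the incoming arrows to Installs: Installs = Reach + 4 no longer applies, and Installs = -3.
Signups = 3·Budget + 2·Installs + 3  [with Budget=0, Installs=-3]  = -3
Churn = -2·Budget - Installs + Signups  [with Budget=0, Installs=-3, Signups=-3]  = 0
Revenue = min(Churn, Signups) - 4  [with Churn=0, Signups=-3]  = -7
Without intervention: Installs = Reach + 4  [with Reach=6]  = 10; Signups = 3·Budget + 2·Installs + 3  [with Budget=0, Installs=10]  = 23; Churn = -2·Budget - Installs + Signups  [with Budget=0, Installs=10, Signups=23]  = 13; Revenue = min(Churn, Signups) - 4  [with Churn=13, Signups=23]  = 9.
Change = -7 − 9 = -16.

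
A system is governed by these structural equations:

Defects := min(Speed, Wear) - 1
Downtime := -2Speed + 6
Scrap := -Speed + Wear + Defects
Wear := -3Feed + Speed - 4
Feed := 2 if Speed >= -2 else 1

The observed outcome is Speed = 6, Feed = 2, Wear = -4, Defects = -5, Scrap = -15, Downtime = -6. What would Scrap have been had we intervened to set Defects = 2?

Intervening sets Defects = 2 and removes its equation (Defects := min(Speed, Wear) - 1).
Feed = 2 if Speed >= -2 else 1  [with Speed=6]  = 2
Wear = -3Feed + Speed - 4  [with Feed=2, Speed=6]  = -4
Scrap = -Speed + Wear + Defects  [with Speed=6, Wear=-4, Defects=2]  = -8

-8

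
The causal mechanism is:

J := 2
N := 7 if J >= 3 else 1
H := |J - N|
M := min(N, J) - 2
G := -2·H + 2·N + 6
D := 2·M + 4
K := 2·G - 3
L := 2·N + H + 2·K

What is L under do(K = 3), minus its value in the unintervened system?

-12

do(K=3) replaces the equation K := 2·G - 3 with the constant K = 3.
N = 7 if J >= 3 else 1  [with J=2]  = 1
H = |J - N|  [with J=2, N=1]  = 1
L = 2·N + H + 2·K  [with N=1, H=1, K=3]  = 9
Without intervention: N = 7 if J >= 3 else 1  [with J=2]  = 1; H = |J - N|  [with J=2, N=1]  = 1; G = -2·H + 2·N + 6  [with H=1, N=1]  = 6; K = 2·G - 3  [with G=6]  = 9; L = 2·N + H + 2·K  [with N=1, H=1, K=9]  = 21.
Change = 9 − 21 = -12.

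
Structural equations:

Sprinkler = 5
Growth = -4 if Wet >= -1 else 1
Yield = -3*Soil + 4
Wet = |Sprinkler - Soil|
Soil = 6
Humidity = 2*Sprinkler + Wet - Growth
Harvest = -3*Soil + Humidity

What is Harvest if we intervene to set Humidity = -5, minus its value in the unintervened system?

-20

Under do(Humidity=-5), the mechanism Humidity = 2*Sprinkler + Wet - Growth is discarded; Humidity is fixed at -5.
Harvest = -3*Soil + Humidity  [with Soil=6, Humidity=-5]  = -23
Without intervention: Wet = |Sprinkler - Soil|  [with Sprinkler=5, Soil=6]  = 1; Growth = -4 if Wet >= -1 else 1  [with Wet=1]  = -4; Humidity = 2*Sprinkler + Wet - Growth  [with Sprinkler=5, Wet=1, Growth=-4]  = 15; Harvest = -3*Soil + Humidity  [with Soil=6, Humidity=15]  = -3.
Change = -23 − (-3) = -20.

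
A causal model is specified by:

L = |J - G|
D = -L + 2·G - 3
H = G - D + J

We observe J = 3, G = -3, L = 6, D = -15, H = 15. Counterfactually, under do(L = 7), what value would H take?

16

do(L=7) replaces the equation L = |J - G| with the constant L = 7.
D = -L + 2·G - 3  [with L=7, G=-3]  = -16
H = G - D + J  [with G=-3, D=-16, J=3]  = 16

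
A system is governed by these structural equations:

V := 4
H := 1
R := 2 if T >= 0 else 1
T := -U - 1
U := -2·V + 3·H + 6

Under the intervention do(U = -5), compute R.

do(U=-5) replaces the equation U := -2·V + 3·H + 6 with the constant U = -5.
T = -U - 1  [with U=-5]  = 4
R = 2 if T >= 0 else 1  [with T=4]  = 2

2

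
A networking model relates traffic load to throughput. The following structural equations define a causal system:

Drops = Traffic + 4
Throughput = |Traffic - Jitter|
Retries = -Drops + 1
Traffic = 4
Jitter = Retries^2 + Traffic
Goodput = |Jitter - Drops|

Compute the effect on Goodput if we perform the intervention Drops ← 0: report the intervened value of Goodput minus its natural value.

-40

Under do(Drops=0), the mechanism Drops = Traffic + 4 is discarded; Drops is fixed at 0.
Retries = -Drops + 1  [with Drops=0]  = 1
Jitter = Retries^2 + Traffic  [with Retries=1, Traffic=4]  = 5
Goodput = |Jitter - Drops|  [with Jitter=5, Drops=0]  = 5
Without intervention: Drops = Traffic + 4  [with Traffic=4]  = 8; Retries = -Drops + 1  [with Drops=8]  = -7; Jitter = Retries^2 + Traffic  [with Retries=-7, Traffic=4]  = 53; Goodput = |Jitter - Drops|  [with Jitter=53, Drops=8]  = 45.
Change = 5 − 45 = -40.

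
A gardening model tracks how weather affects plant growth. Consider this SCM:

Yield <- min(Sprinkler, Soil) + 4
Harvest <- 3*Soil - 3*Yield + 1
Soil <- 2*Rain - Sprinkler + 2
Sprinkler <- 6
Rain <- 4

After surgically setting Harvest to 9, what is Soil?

4

do(Harvest=9) replaces the equation Harvest <- 3*Soil - 3*Yield + 1 with the constant Harvest = 9.
Soil is not downstream of the intervention, so its value is determined by the original equations.
Soil = 2*Rain - Sprinkler + 2  [with Rain=4, Sprinkler=6]  = 4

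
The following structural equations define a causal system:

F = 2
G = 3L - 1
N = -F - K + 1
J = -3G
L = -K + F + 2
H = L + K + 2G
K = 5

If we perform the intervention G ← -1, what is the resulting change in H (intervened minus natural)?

Under do(G=-1), the mechanism G = 3L - 1 is discarded; G is fixed at -1.
L = -K + F + 2  [with K=5, F=2]  = -1
H = L + K + 2G  [with L=-1, K=5, G=-1]  = 2
Without intervention: L = -K + F + 2  [with K=5, F=2]  = -1; G = 3L - 1  [with L=-1]  = -4; H = L + K + 2G  [with L=-1, K=5, G=-4]  = -4.
Change = 2 − (-4) = 6.

6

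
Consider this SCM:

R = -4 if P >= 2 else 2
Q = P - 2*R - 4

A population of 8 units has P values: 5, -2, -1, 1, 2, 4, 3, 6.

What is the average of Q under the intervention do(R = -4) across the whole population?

do(R=-4) breaks R's dependence on P. With R=-4 fixed, Q across the units is 9, 2, 3, 5, 6, 8, 7, 10, mean 6.25.

6.25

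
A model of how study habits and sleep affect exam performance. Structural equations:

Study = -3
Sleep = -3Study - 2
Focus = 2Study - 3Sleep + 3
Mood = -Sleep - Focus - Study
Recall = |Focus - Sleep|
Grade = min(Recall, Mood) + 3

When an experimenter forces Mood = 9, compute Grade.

Under do(Mood=9), the mechanism Mood = -Sleep - Focus - Study is discarded; Mood is fixed at 9.
Sleep = -3Study - 2  [with Study=-3]  = 7
Focus = 2Study - 3Sleep + 3  [with Study=-3, Sleep=7]  = -24
Recall = |Focus - Sleep|  [with Focus=-24, Sleep=7]  = 31
Grade = min(Recall, Mood) + 3  [with Recall=31, Mood=9]  = 12

12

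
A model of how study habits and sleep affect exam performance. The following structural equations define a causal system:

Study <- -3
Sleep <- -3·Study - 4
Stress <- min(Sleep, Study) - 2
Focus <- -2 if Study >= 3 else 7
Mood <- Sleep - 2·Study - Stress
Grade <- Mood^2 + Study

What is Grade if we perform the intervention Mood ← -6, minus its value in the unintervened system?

-220

The intervention breaks the incoming arrows to Mood: Mood <- Sleep - 2·Study - Stress no longer applies, and Mood = -6.
Grade = Mood^2 + Study  [with Mood=-6, Study=-3]  = 33
Without intervention: Sleep = -3·Study - 4  [with Study=-3]  = 5; Stress = min(Sleep, Study) - 2  [with Sleep=5, Study=-3]  = -5; Mood = Sleep - 2·Study - Stress  [with Sleep=5, Study=-3, Stress=-5]  = 16; Grade = Mood^2 + Study  [with Mood=16, Study=-3]  = 253.
Change = 33 − 253 = -220.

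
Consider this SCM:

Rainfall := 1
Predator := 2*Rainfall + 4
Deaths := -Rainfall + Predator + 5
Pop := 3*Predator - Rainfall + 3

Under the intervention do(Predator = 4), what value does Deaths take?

8

The intervention breaks the incoming arrows to Predator: Predator := 2*Rainfall + 4 no longer applies, and Predator = 4.
Deaths = -Rainfall + Predator + 5  [with Rainfall=1, Predator=4]  = 8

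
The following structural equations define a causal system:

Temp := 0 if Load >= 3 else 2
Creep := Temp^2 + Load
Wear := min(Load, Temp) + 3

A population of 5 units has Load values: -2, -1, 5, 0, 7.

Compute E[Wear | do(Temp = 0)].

2.4

The intervention sets Temp=0 in all 5 units regardless of Load. Recomputing Wear per unit gives 1, 2, 3, 3, 3; average 2.4.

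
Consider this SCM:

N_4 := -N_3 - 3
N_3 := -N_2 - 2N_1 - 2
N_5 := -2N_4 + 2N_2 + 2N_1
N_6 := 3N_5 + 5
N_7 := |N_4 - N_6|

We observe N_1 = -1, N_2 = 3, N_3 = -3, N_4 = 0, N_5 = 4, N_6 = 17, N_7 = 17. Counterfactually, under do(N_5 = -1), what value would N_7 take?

2

Under do(N_5=-1), the mechanism N_5 := -2N_4 + 2N_2 + 2N_1 is discarded; N_5 is fixed at -1.
N_3 = -N_2 - 2N_1 - 2  [with N_2=3, N_1=-1]  = -3
N_4 = -N_3 - 3  [with N_3=-3]  = 0
N_6 = 3N_5 + 5  [with N_5=-1]  = 2
N_7 = |N_4 - N_6|  [with N_4=0, N_6=2]  = 2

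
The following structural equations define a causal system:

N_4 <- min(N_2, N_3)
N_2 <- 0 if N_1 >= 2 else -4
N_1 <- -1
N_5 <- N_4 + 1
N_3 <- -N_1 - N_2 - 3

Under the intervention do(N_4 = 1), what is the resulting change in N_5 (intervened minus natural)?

5

Intervening sets N_4 = 1 and removes its equation (N_4 <- min(N_2, N_3)).
N_5 = N_4 + 1  [with N_4=1]  = 2
Without intervention: N_2 = 0 if N_1 >= 2 else -4  [with N_1=-1]  = -4; N_3 = -N_1 - N_2 - 3  [with N_1=-1, N_2=-4]  = 2; N_4 = min(N_2, N_3)  [with N_2=-4, N_3=2]  = -4; N_5 = N_4 + 1  [with N_4=-4]  = -3.
Change = 2 − (-3) = 5.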